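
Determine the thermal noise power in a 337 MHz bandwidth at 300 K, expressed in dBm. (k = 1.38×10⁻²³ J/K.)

−88.6 dBm

P_n = kTB = 1.38×10⁻²³ × 300 × 3.37×10⁸ = 1.40×10⁻¹² W
In dBm: 10 log₁₀(1.40×10⁻¹² / 10⁻³) = −88.6 dBm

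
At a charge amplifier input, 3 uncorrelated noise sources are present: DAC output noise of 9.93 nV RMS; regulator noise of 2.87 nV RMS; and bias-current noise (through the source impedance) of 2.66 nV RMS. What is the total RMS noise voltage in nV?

Uncorrelated sources add in power (mean-square): V_tot = √(ΣV_i²)
V_tot = √[(9.93×10⁻⁹)² + (2.87×10⁻⁹)² + (2.66×10⁻⁹)²] = 1.07×10⁻⁸ V = 10.7 nV

10.7 nV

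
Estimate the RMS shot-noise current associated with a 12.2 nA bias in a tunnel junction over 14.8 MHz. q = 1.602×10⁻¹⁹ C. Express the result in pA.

241 pA

I_n = √(2qI·B)
2qI·B = 2 × 1.602×10⁻¹⁹ × 1.22×10⁻⁸ × 1.48×10⁷ = 5.79×10⁻²⁰ A²
I_n = √(5.79×10⁻²⁰) = 2.41×10⁻¹⁰ A = 241 pA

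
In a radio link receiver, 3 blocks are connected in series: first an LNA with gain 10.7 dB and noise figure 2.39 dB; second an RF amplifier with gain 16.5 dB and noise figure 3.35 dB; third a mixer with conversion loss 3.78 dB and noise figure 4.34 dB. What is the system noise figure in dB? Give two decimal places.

Convert to linear (a loss of L dB is a gain of −L dB): F_i = 10^(NF_i/10), G_i = 10^(G_i,dB/10)
  Stage 1: F_1 = 10^(2.39/10) = 1.734, G_1 = 10^(10.7/10) = 11.75
  Stage 2: F_2 = 10^(3.35/10) = 2.163, G_2 = 10^(16.5/10) = 44.67
  Stage 3: F_3 = 10^(4.34/10) = 2.716, G_3 = 10^(−3.78/10) = 0.4188
Friis cascade:
  F = 1.734 + (2.163 − 1)/11.75 + (2.716 − 1)/524.8 = 1.836
NF = 10 log₁₀(1.836) = 2.64 dB

2.64 dB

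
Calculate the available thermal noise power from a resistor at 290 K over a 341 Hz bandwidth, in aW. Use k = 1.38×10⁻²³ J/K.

P_n = kTB = 1.38×10⁻²³ × 290 × 3.41×10² = 1.36×10⁻¹⁸ W = 1.36 aW

1.36 aW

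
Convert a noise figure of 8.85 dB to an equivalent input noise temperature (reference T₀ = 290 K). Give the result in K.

1935 K

F = 10^(8.85/10) = 7.67361
T_e = (F − 1)·T₀ = (7.67361 − 1) × 290 = 1935 K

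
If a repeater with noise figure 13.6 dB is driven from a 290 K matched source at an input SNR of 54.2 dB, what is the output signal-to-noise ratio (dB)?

By definition F = SNR_in/SNR_out, so in dB: SNR_out = SNR_in − NF
SNR_out = 54.2 − 13.6 = 40.6 dB

40.6 dB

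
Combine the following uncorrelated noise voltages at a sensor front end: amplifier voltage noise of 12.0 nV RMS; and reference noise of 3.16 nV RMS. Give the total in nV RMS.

Uncorrelated sources add in power (mean-square): V_tot = √(ΣV_i²)
V_tot = √[(1.20×10⁻⁸)² + (3.16×10⁻⁹)²] = 1.24×10⁻⁸ V = 12.4 nV

12.4 nV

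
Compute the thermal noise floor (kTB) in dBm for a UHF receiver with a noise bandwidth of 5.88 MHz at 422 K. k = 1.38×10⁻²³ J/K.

P_n = kTB = 1.38×10⁻²³ × 422 × 5.88×10⁶ = 3.42×10⁻¹⁴ W
In dBm: 10 log₁₀(3.42×10⁻¹⁴ / 10⁻³) = −104.7 dBm

−104.7 dBm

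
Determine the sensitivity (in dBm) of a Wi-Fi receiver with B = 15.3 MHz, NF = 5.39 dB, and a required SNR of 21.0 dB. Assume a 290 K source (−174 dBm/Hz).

Sensitivity = −174 + 10 log₁₀(B) + NF + SNR_min
= −174 + 71.85 + 5.39 + 21.0
= −75.76 dBm → −75.8 dBm

−75.8 dBm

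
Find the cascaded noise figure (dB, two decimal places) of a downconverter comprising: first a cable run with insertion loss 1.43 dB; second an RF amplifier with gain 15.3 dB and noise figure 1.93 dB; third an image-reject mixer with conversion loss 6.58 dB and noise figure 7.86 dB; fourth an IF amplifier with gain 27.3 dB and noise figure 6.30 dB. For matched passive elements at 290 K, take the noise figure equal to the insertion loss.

Convert to linear (a loss of L dB is a gain of −L dB): F_i = 10^(NF_i/10), G_i = 10^(G_i,dB/10)
  Stage 1: F_1 = 10^(1.43/10) = 1.390, G_1 = 10^(−1.43/10) = 0.7194
  Stage 2: F_2 = 10^(1.93/10) = 1.560, G_2 = 10^(15.3/10) = 33.88
  Stage 3: F_3 = 10^(7.86/10) = 6.109, G_3 = 10^(−6.58/10) = 0.2198
  Stage 4: F_4 = 10^(6.30/10) = 4.266, G_4 = 10^(27.3/10) = 537.0
Friis cascade:
  F = 1.390 + (1.560 − 1)/0.7194 + (6.109 − 1)/24.38 + (4.266 − 1)/5.358 = 2.987
NF = 10 log₁₀(2.987) = 4.75 dB

4.75 dB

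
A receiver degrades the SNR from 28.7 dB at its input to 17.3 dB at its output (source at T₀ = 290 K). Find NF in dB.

11.4 dB

NF (dB) = SNR_in(dB) − SNR_out(dB) when the source is at T₀
NF = 28.7 − 17.3 = 11.4 dB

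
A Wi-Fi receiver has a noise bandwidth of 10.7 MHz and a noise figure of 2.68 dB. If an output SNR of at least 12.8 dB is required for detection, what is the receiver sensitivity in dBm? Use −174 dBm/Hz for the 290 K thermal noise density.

−88.2 dBm

Sensitivity = −174 + 10 log₁₀(B) + NF + SNR_min
= −174 + 70.29 + 2.68 + 12.8
= −88.23 dBm → −88.2 dBm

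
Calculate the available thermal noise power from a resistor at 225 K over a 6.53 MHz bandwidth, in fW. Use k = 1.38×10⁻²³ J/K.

P_n = kTB = 1.38×10⁻²³ × 225 × 6.53×10⁶ = 2.03×10⁻¹⁴ W = 20.3 fW

20.3 fW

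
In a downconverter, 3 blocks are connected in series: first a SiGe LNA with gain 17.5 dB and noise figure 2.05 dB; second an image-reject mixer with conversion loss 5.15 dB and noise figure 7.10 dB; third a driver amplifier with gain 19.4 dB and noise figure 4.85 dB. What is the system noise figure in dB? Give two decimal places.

Convert to linear (a loss of L dB is a gain of −L dB): F_i = 10^(NF_i/10), G_i = 10^(G_i,dB/10)
  Stage 1: F_1 = 10^(2.05/10) = 1.603, G_1 = 10^(17.5/10) = 56.23
  Stage 2: F_2 = 10^(7.10/10) = 5.129, G_2 = 10^(−5.15/10) = 0.3055
  Stage 3: F_3 = 10^(4.85/10) = 3.055, G_3 = 10^(19.4/10) = 87.10
Friis cascade:
  F = 1.603 + (5.129 − 1)/56.23 + (3.055 − 1)/17.18 = 1.796
NF = 10 log₁₀(1.796) = 2.54 dB

2.54 dB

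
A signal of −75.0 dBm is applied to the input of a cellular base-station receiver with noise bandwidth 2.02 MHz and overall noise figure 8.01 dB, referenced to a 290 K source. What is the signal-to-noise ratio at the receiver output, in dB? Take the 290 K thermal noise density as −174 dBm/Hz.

Noise floor: N = −174 + 10 log₁₀(B) + NF
10 log₁₀(2.02×10⁶) = 63.05 dB
N = −174 + 63.05 + 8.01 = −102.94 dBm
SNR = P_sig − N = −75.0 − (−102.94) = 27.94 dB → 27.9 dB

27.9 dB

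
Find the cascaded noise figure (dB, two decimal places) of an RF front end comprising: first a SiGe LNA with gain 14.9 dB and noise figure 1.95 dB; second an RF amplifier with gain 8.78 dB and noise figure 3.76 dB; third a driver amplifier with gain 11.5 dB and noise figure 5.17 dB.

2.10 dB

Convert to linear (a loss of L dB is a gain of −L dB): F_i = 10^(NF_i/10), G_i = 10^(G_i,dB/10)
  Stage 1: F_1 = 10^(1.95/10) = 1.567, G_1 = 10^(14.9/10) = 30.90
  Stage 2: F_2 = 10^(3.76/10) = 2.377, G_2 = 10^(8.78/10) = 7.551
  Stage 3: F_3 = 10^(5.17/10) = 3.289, G_3 = 10^(11.5/10) = 14.13
Friis cascade:
  F = 1.567 + (2.377 − 1)/30.90 + (3.289 − 1)/233.3 = 1.621
NF = 10 log₁₀(1.621) = 2.10 dB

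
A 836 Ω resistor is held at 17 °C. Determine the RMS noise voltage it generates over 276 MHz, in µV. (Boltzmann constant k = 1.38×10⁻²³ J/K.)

60.8 µV

T = 17 °C + 273.15 = 290.15 K
V_n = √(4kTRB)
4kTRB = 4 × 1.38×10⁻²³ × 290.15 × 8.36×10² × 2.76×10⁸ = 3.70×10⁻⁹ V²
V_n = √(3.70×10⁻⁹) = 6.08×10⁻⁵ V = 60.8 µV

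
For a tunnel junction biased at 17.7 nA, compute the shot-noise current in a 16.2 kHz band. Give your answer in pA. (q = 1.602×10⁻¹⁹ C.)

I_n = √(2qI·B)
2qI·B = 2 × 1.602×10⁻¹⁹ × 1.77×10⁻⁸ × 1.62×10⁴ = 9.19×10⁻²³ A²
I_n = √(9.19×10⁻²³) = 9.58×10⁻¹² A = 9.58 pA

9.58 pA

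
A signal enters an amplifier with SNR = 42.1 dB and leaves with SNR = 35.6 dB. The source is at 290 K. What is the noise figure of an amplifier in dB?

6.5 dB

NF (dB) = SNR_in(dB) − SNR_out(dB) when the source is at T₀
NF = 42.1 − 35.6 = 6.5 dB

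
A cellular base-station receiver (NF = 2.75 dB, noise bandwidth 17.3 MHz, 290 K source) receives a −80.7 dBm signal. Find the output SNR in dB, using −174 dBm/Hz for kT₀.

Noise floor: N = −174 + 10 log₁₀(B) + NF
10 log₁₀(1.73×10⁷) = 72.38 dB
N = −174 + 72.38 + 2.75 = −98.87 dBm
SNR = P_sig − N = −80.7 − (−98.87) = 18.17 dB → 18.2 dB

18.2 dB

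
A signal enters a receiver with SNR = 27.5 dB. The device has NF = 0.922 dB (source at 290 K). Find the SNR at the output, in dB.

By definition F = SNR_in/SNR_out, so in dB: SNR_out = SNR_in − NF
SNR_out = 27.5 − 0.922 = 26.578 dB

26.578 dB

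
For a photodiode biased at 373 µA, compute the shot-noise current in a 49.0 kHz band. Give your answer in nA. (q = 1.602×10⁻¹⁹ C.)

2.42 nA

I_n = √(2qI·B)
2qI·B = 2 × 1.602×10⁻¹⁹ × 3.73×10⁻⁴ × 4.90×10⁴ = 5.86×10⁻¹⁸ A²
I_n = √(5.86×10⁻¹⁸) = 2.42×10⁻⁹ A = 2.42 nA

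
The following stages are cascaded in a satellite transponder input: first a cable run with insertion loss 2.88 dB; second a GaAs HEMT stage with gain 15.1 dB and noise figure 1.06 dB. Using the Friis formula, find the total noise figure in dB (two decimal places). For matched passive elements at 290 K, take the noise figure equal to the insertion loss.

Convert to linear (a loss of L dB is a gain of −L dB): F_i = 10^(NF_i/10), G_i = 10^(G_i,dB/10)
  Stage 1: F_1 = 10^(2.88/10) = 1.941, G_1 = 10^(−2.88/10) = 0.5152
  Stage 2: F_2 = 10^(1.06/10) = 1.276, G_2 = 10^(15.1/10) = 32.36
Friis cascade:
  F = 1.941 + (1.276 − 1)/0.5152 = 2.477
NF = 10 log₁₀(2.477) = 3.94 dB

3.94 dB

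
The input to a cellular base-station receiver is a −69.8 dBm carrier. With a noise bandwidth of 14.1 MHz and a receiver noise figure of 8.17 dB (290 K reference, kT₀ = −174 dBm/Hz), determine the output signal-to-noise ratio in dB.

Noise floor: N = −174 + 10 log₁₀(B) + NF
10 log₁₀(1.41×10⁷) = 71.49 dB
N = −174 + 71.49 + 8.17 = −94.34 dBm
SNR = P_sig − N = −69.8 − (−94.34) = 24.54 dB → 24.5 dB

24.5 dB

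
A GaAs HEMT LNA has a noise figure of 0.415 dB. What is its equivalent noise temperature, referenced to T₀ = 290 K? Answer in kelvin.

F = 10^(0.415/10) = 1.10027
T_e = (F − 1)·T₀ = (1.10027 − 1) × 290 = 29.1 K

29.1 K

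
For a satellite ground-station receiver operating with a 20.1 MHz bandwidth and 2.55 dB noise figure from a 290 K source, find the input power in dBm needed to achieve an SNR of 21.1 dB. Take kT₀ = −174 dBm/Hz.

Sensitivity = −174 + 10 log₁₀(B) + NF + SNR_min
= −174 + 73.03 + 2.55 + 21.1
= −77.32 dBm → −77.3 dBm

−77.3 dBm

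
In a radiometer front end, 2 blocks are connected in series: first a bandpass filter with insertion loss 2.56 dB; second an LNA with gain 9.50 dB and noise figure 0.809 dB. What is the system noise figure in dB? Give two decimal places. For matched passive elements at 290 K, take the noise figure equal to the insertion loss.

Convert to linear (a loss of L dB is a gain of −L dB): F_i = 10^(NF_i/10), G_i = 10^(G_i,dB/10)
  Stage 1: F_1 = 10^(2.56/10) = 1.803, G_1 = 10^(−2.56/10) = 0.5546
  Stage 2: F_2 = 10^(0.809/10) = 1.205, G_2 = 10^(9.50/10) = 8.913
Friis cascade:
  F = 1.803 + (1.205 − 1)/0.5546 = 2.172
NF = 10 log₁₀(2.172) = 3.37 dB

3.37 dB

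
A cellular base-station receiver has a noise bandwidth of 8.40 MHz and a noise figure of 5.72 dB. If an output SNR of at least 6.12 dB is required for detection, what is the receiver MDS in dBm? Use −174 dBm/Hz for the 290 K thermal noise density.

Sensitivity = −174 + 10 log₁₀(B) + NF + SNR_min
= −174 + 69.24 + 5.72 + 6.12
= −92.92 dBm → −92.9 dBm

−92.9 dBm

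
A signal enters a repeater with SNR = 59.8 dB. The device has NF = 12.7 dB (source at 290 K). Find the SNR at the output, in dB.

47.1 dB

By definition F = SNR_in/SNR_out, so in dB: SNR_out = SNR_in − NF
SNR_out = 59.8 − 12.7 = 47.1 dB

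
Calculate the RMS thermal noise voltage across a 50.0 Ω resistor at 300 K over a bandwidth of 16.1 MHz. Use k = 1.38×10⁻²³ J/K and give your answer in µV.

3.65 µV

V_n = √(4kTRB)
4kTRB = 4 × 1.38×10⁻²³ × 300 × 5.00×10¹ × 1.61×10⁷ = 1.33×10⁻¹¹ V²
V_n = √(1.33×10⁻¹¹) = 3.65×10⁻⁶ V = 3.65 µV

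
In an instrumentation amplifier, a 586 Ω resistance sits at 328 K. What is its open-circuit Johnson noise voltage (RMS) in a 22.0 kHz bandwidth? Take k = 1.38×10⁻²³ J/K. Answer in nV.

V_n = √(4kTRB)
4kTRB = 4 × 1.38×10⁻²³ × 328 × 5.86×10² × 2.20×10⁴ = 2.33×10⁻¹³ V²
V_n = √(2.33×10⁻¹³) = 4.83×10⁻⁷ V = 483 nV

483 nV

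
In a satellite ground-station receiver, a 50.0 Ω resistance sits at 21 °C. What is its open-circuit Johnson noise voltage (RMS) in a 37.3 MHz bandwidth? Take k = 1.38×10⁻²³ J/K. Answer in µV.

5.50 µV

T = 21 °C + 273.15 = 294.15 K
V_n = √(4kTRB)
4kTRB = 4 × 1.38×10⁻²³ × 294.15 × 5.00×10¹ × 3.73×10⁷ = 3.03×10⁻¹¹ V²
V_n = √(3.03×10⁻¹¹) = 5.50×10⁻⁶ V = 5.50 µV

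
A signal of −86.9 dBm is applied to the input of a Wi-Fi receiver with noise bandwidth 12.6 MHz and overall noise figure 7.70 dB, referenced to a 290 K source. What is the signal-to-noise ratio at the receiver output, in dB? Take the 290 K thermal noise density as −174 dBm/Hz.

Noise floor: N = −174 + 10 log₁₀(B) + NF
10 log₁₀(1.26×10⁷) = 71 dB
N = −174 + 71 + 7.70 = −95.30 dBm
SNR = P_sig − N = −86.9 − (−95.30) = 8.40 dB → 8.4 dB

8.4 dB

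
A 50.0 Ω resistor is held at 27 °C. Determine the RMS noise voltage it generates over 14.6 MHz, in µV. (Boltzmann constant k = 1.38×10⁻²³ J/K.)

T = 27 °C + 273.15 = 300.15 K
V_n = √(4kTRB)
4kTRB = 4 × 1.38×10⁻²³ × 300.15 × 5.00×10¹ × 1.46×10⁷ = 1.21×10⁻¹¹ V²
V_n = √(1.21×10⁻¹¹) = 3.48×10⁻⁶ V = 3.48 µV

3.48 µV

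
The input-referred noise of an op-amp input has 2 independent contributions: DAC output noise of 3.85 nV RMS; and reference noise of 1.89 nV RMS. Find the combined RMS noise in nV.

Uncorrelated sources add in power (mean-square): V_tot = √(ΣV_i²)
V_tot = √[(3.85×10⁻⁹)² + (1.89×10⁻⁹)²] = 4.29×10⁻⁹ V = 4.29 nV

4.29 nV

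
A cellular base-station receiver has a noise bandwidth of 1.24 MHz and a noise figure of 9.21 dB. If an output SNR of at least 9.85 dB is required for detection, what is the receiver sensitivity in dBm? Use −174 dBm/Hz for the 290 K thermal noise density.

Sensitivity = −174 + 10 log₁₀(B) + NF + SNR_min
= −174 + 60.93 + 9.21 + 9.85
= −94.01 dBm → −94.0 dBm

−94.0 dBm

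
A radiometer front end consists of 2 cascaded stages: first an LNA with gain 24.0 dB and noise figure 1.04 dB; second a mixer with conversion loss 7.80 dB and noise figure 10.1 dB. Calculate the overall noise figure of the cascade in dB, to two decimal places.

Convert to linear (a loss of L dB is a gain of −L dB): F_i = 10^(NF_i/10), G_i = 10^(G_i,dB/10)
  Stage 1: F_1 = 10^(1.04/10) = 1.271, G_1 = 10^(24.0/10) = 251.2
  Stage 2: F_2 = 10^(10.1/10) = 10.23, G_2 = 10^(−7.80/10) = 0.1660
Friis cascade:
  F = 1.271 + (10.23 − 1)/251.2 = 1.307
NF = 10 log₁₀(1.307) = 1.16 dB

1.16 dB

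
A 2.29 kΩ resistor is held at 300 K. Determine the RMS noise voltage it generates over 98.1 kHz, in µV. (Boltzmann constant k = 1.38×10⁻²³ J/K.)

1.93 µV

V_n = √(4kTRB)
4kTRB = 4 × 1.38×10⁻²³ × 300 × 2.29×10³ × 9.81×10⁴ = 3.72×10⁻¹² V²
V_n = √(3.72×10⁻¹²) = 1.93×10⁻⁶ V = 1.93 µV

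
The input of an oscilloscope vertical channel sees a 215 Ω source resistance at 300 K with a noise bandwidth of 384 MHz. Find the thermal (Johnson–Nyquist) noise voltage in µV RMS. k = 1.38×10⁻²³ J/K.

37.0 µV

V_n = √(4kTRB)
4kTRB = 4 × 1.38×10⁻²³ × 300 × 2.15×10² × 3.84×10⁸ = 1.37×10⁻⁹ V²
V_n = √(1.37×10⁻⁹) = 3.70×10⁻⁵ V = 37.0 µV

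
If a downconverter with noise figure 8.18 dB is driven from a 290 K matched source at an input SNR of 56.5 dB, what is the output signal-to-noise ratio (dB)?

By definition F = SNR_in/SNR_out, so in dB: SNR_out = SNR_in − NF
SNR_out = 56.5 − 8.18 = 48.32 dB

48.32 dB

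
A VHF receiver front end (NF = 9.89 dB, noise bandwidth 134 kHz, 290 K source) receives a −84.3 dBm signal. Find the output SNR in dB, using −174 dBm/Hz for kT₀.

28.5 dB

Noise floor: N = −174 + 10 log₁₀(B) + NF
10 log₁₀(1.34×10⁵) = 51.27 dB
N = −174 + 51.27 + 9.89 = −112.84 dBm
SNR = P_sig − N = −84.3 − (−112.84) = 28.54 dB → 28.5 dB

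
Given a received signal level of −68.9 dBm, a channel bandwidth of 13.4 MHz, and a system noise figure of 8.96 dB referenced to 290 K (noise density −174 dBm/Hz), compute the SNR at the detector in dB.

Noise floor: N = −174 + 10 log₁₀(B) + NF
10 log₁₀(1.34×10⁷) = 71.27 dB
N = −174 + 71.27 + 8.96 = −93.77 dBm
SNR = P_sig − N = −68.9 − (−93.77) = 24.87 dB → 24.9 dB

24.9 dB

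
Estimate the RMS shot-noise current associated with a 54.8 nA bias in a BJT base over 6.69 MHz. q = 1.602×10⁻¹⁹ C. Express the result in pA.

343 pA

I_n = √(2qI·B)
2qI·B = 2 × 1.602×10⁻¹⁹ × 5.48×10⁻⁸ × 6.69×10⁶ = 1.17×10⁻¹⁹ A²
I_n = √(1.17×10⁻¹⁹) = 3.43×10⁻¹⁰ A = 343 pA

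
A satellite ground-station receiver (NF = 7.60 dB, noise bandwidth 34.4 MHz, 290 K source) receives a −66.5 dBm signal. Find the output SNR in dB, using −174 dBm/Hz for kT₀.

24.5 dB

Noise floor: N = −174 + 10 log₁₀(B) + NF
10 log₁₀(3.44×10⁷) = 75.37 dB
N = −174 + 75.37 + 7.60 = −91.03 dBm
SNR = P_sig − N = −66.5 − (−91.03) = 24.53 dB → 24.5 dB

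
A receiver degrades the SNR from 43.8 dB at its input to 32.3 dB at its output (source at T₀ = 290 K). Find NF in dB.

11.5 dB

NF (dB) = SNR_in(dB) − SNR_out(dB) when the source is at T₀
NF = 43.8 − 32.3 = 11.5 dB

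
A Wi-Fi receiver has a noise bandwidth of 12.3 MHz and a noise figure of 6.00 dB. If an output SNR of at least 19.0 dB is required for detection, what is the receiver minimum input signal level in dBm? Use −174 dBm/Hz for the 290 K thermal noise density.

−78.1 dBm

Sensitivity = −174 + 10 log₁₀(B) + NF + SNR_min
= −174 + 70.9 + 6.00 + 19.0
= −78.10 dBm → −78.1 dBm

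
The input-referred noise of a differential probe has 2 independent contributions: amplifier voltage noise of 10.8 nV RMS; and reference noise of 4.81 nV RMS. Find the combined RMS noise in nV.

Uncorrelated sources add in power (mean-square): V_tot = √(ΣV_i²)
V_tot = √[(1.08×10⁻⁸)² + (4.81×10⁻⁹)²] = 1.18×10⁻⁸ V = 11.8 nV

11.8 nV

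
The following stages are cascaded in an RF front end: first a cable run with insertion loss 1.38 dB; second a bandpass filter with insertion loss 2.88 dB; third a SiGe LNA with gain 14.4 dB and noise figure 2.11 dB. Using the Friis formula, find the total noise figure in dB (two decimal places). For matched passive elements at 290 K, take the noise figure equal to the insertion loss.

Convert to linear (a loss of L dB is a gain of −L dB): F_i = 10^(NF_i/10), G_i = 10^(G_i,dB/10)
  Stage 1: F_1 = 10^(1.38/10) = 1.374, G_1 = 10^(−1.38/10) = 0.7278
  Stage 2: F_2 = 10^(2.88/10) = 1.941, G_2 = 10^(−2.88/10) = 0.5152
  Stage 3: F_3 = 10^(2.11/10) = 1.626, G_3 = 10^(14.4/10) = 27.54
Friis cascade:
  F = 1.374 + (1.941 − 1)/0.7278 + (1.626 − 1)/0.3750 = 4.335
NF = 10 log₁₀(4.335) = 6.37 dB

6.37 dB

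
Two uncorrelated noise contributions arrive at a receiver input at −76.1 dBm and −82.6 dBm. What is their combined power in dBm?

Convert to linear, add, convert back:
P₁ = 2.45×10⁻¹¹ W, P₂ = 5.50×10⁻¹² W
P_tot = 3.00×10⁻¹¹ W → 10 log₁₀(P_tot / 10⁻³) = −75.2 dBm

−75.2 dBm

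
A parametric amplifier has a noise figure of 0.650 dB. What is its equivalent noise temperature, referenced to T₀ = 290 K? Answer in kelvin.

46.8 K

F = 10^(0.650/10) = 1.16145
T_e = (F − 1)·T₀ = (1.16145 − 1) × 290 = 46.8 K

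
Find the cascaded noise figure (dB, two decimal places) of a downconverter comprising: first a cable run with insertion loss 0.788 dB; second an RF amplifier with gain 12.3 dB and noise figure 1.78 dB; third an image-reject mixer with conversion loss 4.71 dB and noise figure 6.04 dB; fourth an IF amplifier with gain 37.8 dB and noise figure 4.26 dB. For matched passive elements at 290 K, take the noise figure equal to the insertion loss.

3.74 dB

Convert to linear (a loss of L dB is a gain of −L dB): F_i = 10^(NF_i/10), G_i = 10^(G_i,dB/10)
  Stage 1: F_1 = 10^(0.788/10) = 1.199, G_1 = 10^(−0.788/10) = 0.8341
  Stage 2: F_2 = 10^(1.78/10) = 1.507, G_2 = 10^(12.3/10) = 16.98
  Stage 3: F_3 = 10^(6.04/10) = 4.018, G_3 = 10^(−4.71/10) = 0.3381
  Stage 4: F_4 = 10^(4.26/10) = 2.667, G_4 = 10^(37.8/10) = 6026
Friis cascade:
  F = 1.199 + (1.507 − 1)/0.8341 + (4.018 − 1)/14.16 + (2.667 − 1)/4.789 = 2.367
NF = 10 log₁₀(2.367) = 3.74 dB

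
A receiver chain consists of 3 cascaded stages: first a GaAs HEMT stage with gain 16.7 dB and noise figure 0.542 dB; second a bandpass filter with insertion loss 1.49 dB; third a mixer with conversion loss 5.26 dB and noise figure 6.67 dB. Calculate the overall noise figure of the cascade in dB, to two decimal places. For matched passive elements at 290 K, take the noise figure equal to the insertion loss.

0.97 dB

Convert to linear (a loss of L dB is a gain of −L dB): F_i = 10^(NF_i/10), G_i = 10^(G_i,dB/10)
  Stage 1: F_1 = 10^(0.542/10) = 1.133, G_1 = 10^(16.7/10) = 46.77
  Stage 2: F_2 = 10^(1.49/10) = 1.409, G_2 = 10^(−1.49/10) = 0.7096
  Stage 3: F_3 = 10^(6.67/10) = 4.645, G_3 = 10^(−5.26/10) = 0.2979
Friis cascade:
  F = 1.133 + (1.409 − 1)/46.77 + (4.645 − 1)/33.19 = 1.252
NF = 10 log₁₀(1.252) = 0.97 dB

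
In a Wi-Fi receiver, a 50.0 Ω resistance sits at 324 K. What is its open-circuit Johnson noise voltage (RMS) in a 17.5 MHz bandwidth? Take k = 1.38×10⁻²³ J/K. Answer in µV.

3.96 µV

V_n = √(4kTRB)
4kTRB = 4 × 1.38×10⁻²³ × 324 × 5.00×10¹ × 1.75×10⁷ = 1.56×10⁻¹¹ V²
V_n = √(1.56×10⁻¹¹) = 3.96×10⁻⁶ V = 3.96 µV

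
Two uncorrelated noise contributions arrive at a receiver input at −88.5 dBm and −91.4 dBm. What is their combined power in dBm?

−86.7 dBm

Convert to linear, add, convert back:
P₁ = 1.41×10⁻¹² W, P₂ = 7.24×10⁻¹³ W
P_tot = 2.14×10⁻¹² W → 10 log₁₀(P_tot / 10⁻³) = −86.7 dBm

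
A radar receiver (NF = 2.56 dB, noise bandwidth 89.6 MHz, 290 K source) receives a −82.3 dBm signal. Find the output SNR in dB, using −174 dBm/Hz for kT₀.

Noise floor: N = −174 + 10 log₁₀(B) + NF
10 log₁₀(8.96×10⁷) = 79.52 dB
N = −174 + 79.52 + 2.56 = −91.92 dBm
SNR = P_sig − N = −82.3 − (−91.92) = 9.62 dB → 9.6 dB

9.6 dB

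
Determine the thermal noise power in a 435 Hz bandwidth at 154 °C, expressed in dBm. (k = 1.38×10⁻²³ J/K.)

−145.9 dBm

T = 154 °C + 273.15 = 427.15 K
P_n = kTB = 1.38×10⁻²³ × 427.15 × 4.35×10² = 2.56×10⁻¹⁸ W
In dBm: 10 log₁₀(2.56×10⁻¹⁸ / 10⁻³) = −145.9 dBm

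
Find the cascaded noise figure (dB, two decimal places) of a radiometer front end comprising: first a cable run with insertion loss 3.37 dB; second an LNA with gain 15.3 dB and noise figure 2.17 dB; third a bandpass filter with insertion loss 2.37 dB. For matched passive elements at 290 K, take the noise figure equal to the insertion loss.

Convert to linear (a loss of L dB is a gain of −L dB): F_i = 10^(NF_i/10), G_i = 10^(G_i,dB/10)
  Stage 1: F_1 = 10^(3.37/10) = 2.173, G_1 = 10^(−3.37/10) = 0.4603
  Stage 2: F_2 = 10^(2.17/10) = 1.648, G_2 = 10^(15.3/10) = 33.88
  Stage 3: F_3 = 10^(2.37/10) = 1.726, G_3 = 10^(−2.37/10) = 0.5794
Friis cascade:
  F = 2.173 + (1.648 − 1)/0.4603 + (1.726 − 1)/15.60 = 3.628
NF = 10 log₁₀(3.628) = 5.60 dB

5.60 dB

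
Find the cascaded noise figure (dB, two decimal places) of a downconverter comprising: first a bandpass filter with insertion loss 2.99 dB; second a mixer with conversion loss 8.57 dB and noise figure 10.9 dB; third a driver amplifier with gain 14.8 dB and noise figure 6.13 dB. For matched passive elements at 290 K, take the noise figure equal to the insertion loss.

18.38 dB

Convert to linear (a loss of L dB is a gain of −L dB): F_i = 10^(NF_i/10), G_i = 10^(G_i,dB/10)
  Stage 1: F_1 = 10^(2.99/10) = 1.991, G_1 = 10^(−2.99/10) = 0.5023
  Stage 2: F_2 = 10^(10.9/10) = 12.30, G_2 = 10^(−8.57/10) = 0.1390
  Stage 3: F_3 = 10^(6.13/10) = 4.102, G_3 = 10^(14.8/10) = 30.20
Friis cascade:
  F = 1.991 + (12.30 − 1)/0.5023 + (4.102 − 1)/0.06982 = 68.92
NF = 10 log₁₀(68.92) = 18.38 dB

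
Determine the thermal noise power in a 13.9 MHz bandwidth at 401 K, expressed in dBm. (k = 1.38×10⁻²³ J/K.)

P_n = kTB = 1.38×10⁻²³ × 401 × 1.39×10⁷ = 7.69×10⁻¹⁴ W
In dBm: 10 log₁₀(7.69×10⁻¹⁴ / 10⁻³) = −101.1 dBm

−101.1 dBm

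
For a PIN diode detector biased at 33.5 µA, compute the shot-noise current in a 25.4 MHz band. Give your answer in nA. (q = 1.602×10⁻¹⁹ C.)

16.5 nA

I_n = √(2qI·B)
2qI·B = 2 × 1.602×10⁻¹⁹ × 3.35×10⁻⁵ × 2.54×10⁷ = 2.73×10⁻¹⁶ A²
I_n = √(2.73×10⁻¹⁶) = 1.65×10⁻⁸ A = 16.5 nA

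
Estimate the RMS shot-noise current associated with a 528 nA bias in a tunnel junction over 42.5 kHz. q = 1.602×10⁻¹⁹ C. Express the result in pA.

84.8 pA

I_n = √(2qI·B)
2qI·B = 2 × 1.602×10⁻¹⁹ × 5.28×10⁻⁷ × 4.25×10⁴ = 7.19×10⁻²¹ A²
I_n = √(7.19×10⁻²¹) = 8.48×10⁻¹¹ A = 84.8 pA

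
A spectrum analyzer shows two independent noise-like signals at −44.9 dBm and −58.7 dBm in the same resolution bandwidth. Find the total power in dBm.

−44.7 dBm

Convert to linear, add, convert back:
P₁ = 3.24×10⁻⁸ W, P₂ = 1.35×10⁻⁹ W
P_tot = 3.37×10⁻⁸ W → 10 log₁₀(P_tot / 10⁻³) = −44.7 dBm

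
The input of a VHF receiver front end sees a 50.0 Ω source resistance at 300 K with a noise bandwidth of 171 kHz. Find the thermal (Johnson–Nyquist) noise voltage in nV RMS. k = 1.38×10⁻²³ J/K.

376 nV

V_n = √(4kTRB)
4kTRB = 4 × 1.38×10⁻²³ × 300 × 5.00×10¹ × 1.71×10⁵ = 1.42×10⁻¹³ V²
V_n = √(1.42×10⁻¹³) = 3.76×10⁻⁷ V = 376 nV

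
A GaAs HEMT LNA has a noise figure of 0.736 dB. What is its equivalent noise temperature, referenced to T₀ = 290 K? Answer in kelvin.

F = 10^(0.736/10) = 1.18468
T_e = (F − 1)·T₀ = (1.18468 − 1) × 290 = 53.6 K

53.6 K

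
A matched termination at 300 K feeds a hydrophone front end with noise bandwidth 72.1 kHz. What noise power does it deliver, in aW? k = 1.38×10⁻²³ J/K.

P_n = kTB = 1.38×10⁻²³ × 300 × 7.21×10⁴ = 2.98×10⁻¹⁶ W = 298 aW

298 aW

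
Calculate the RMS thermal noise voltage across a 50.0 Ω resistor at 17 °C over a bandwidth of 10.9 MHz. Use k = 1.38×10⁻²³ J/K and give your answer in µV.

2.95 µV

T = 17 °C + 273.15 = 290.15 K
V_n = √(4kTRB)
4kTRB = 4 × 1.38×10⁻²³ × 290.15 × 5.00×10¹ × 1.09×10⁷ = 8.73×10⁻¹² V²
V_n = √(8.73×10⁻¹²) = 2.95×10⁻⁶ V = 2.95 µV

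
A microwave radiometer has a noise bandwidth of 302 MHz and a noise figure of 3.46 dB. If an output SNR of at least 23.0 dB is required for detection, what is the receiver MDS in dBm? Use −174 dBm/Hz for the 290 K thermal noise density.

−62.7 dBm

Sensitivity = −174 + 10 log₁₀(B) + NF + SNR_min
= −174 + 84.8 + 3.46 + 23.0
= −62.74 dBm → −62.7 dBm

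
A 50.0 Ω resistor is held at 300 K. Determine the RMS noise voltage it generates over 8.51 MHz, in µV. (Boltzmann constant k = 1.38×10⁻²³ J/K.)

2.65 µV

V_n = √(4kTRB)
4kTRB = 4 × 1.38×10⁻²³ × 300 × 5.00×10¹ × 8.51×10⁶ = 7.05×10⁻¹² V²
V_n = √(7.05×10⁻¹²) = 2.65×10⁻⁶ V = 2.65 µV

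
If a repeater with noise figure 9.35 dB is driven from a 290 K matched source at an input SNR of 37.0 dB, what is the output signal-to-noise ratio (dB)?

By definition F = SNR_in/SNR_out, so in dB: SNR_out = SNR_in − NF
SNR_out = 37.0 − 9.35 = 27.65 dB

27.65 dB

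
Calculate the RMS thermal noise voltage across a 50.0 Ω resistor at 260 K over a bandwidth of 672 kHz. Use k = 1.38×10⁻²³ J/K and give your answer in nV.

694 nV

V_n = √(4kTRB)
4kTRB = 4 × 1.38×10⁻²³ × 260 × 5.00×10¹ × 6.72×10⁵ = 4.82×10⁻¹³ V²
V_n = √(4.82×10⁻¹³) = 6.94×10⁻⁷ V = 694 nV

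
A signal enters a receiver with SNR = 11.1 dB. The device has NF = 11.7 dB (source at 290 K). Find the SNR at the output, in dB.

−0.6 dB

By definition F = SNR_in/SNR_out, so in dB: SNR_out = SNR_in − NF
SNR_out = 11.1 − 11.7 = −0.6 dB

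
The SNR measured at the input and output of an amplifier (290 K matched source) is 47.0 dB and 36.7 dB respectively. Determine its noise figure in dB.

10.3 dB

NF (dB) = SNR_in(dB) − SNR_out(dB) when the source is at T₀
NF = 47.0 − 36.7 = 10.3 dB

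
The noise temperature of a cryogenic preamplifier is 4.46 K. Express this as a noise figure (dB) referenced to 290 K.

0.066 dB

F = 1 + T_e/T₀ = 1 + 4.46/290 = 1.01538
NF = 10 log₁₀(1.01538) = 0.066 dB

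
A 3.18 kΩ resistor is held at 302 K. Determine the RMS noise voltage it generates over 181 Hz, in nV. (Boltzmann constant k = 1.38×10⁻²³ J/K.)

98.0 nV

V_n = √(4kTRB)
4kTRB = 4 × 1.38×10⁻²³ × 302 × 3.18×10³ × 1.81×10² = 9.60×10⁻¹⁵ V²
V_n = √(9.60×10⁻¹⁵) = 9.80×10⁻⁸ V = 98.0 nV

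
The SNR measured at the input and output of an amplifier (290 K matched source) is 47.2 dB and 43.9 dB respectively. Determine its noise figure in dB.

NF (dB) = SNR_in(dB) − SNR_out(dB) when the source is at T₀
NF = 47.2 − 43.9 = 3.3 dB

3.3 dB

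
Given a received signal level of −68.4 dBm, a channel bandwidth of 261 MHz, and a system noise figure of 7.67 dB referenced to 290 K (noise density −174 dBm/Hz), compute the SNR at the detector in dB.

Noise floor: N = −174 + 10 log₁₀(B) + NF
10 log₁₀(2.61×10⁸) = 84.17 dB
N = −174 + 84.17 + 7.67 = −82.16 dBm
SNR = P_sig − N = −68.4 − (−82.16) = 13.76 dB → 13.8 dB

13.8 dB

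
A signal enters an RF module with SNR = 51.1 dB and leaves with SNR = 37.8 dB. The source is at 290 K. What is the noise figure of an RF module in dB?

13.3 dB

NF (dB) = SNR_in(dB) − SNR_out(dB) when the source is at T₀
NF = 51.1 − 37.8 = 13.3 dB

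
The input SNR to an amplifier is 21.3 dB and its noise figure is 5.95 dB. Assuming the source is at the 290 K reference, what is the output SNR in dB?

By definition F = SNR_in/SNR_out, so in dB: SNR_out = SNR_in − NF
SNR_out = 21.3 − 5.95 = 15.35 dB

15.35 dB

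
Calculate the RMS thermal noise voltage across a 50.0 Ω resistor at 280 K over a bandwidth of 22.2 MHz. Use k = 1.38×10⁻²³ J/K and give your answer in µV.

4.14 µV

V_n = √(4kTRB)
4kTRB = 4 × 1.38×10⁻²³ × 280 × 5.00×10¹ × 2.22×10⁷ = 1.72×10⁻¹¹ V²
V_n = √(1.72×10⁻¹¹) = 4.14×10⁻⁶ V = 4.14 µV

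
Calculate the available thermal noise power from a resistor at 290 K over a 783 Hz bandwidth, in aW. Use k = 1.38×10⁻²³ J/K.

P_n = kTB = 1.38×10⁻²³ × 290 × 7.83×10² = 3.13×10⁻¹⁸ W = 3.13 aW

3.13 aW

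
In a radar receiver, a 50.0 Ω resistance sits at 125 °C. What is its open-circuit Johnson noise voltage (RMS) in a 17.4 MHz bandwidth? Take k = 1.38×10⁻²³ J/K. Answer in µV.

T = 125 °C + 273.15 = 398.15 K
V_n = √(4kTRB)
4kTRB = 4 × 1.38×10⁻²³ × 398.15 × 5.00×10¹ × 1.74×10⁷ = 1.91×10⁻¹¹ V²
V_n = √(1.91×10⁻¹¹) = 4.37×10⁻⁶ V = 4.37 µV

4.37 µV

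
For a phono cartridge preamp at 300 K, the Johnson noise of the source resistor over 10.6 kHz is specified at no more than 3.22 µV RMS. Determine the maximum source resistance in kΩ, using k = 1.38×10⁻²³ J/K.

Johnson–Nyquist: V_n = √(4kTRB) ⇒ R = V_n² / (4kTB)
4kTB = 4 × 1.38×10⁻²³ × 300 × 1.06×10⁴ = 1.76×10⁻¹⁶
R = (3.22×10⁻⁶)² / 1.76×10⁻¹⁶ = 5.91×10⁴ Ω = 59.1 kΩ

59.1 kΩ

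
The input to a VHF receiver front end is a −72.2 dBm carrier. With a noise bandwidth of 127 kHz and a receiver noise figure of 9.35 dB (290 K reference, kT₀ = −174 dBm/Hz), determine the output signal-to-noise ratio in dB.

41.4 dB

Noise floor: N = −174 + 10 log₁₀(B) + NF
10 log₁₀(1.27×10⁵) = 51.04 dB
N = −174 + 51.04 + 9.35 = −113.61 dBm
SNR = P_sig − N = −72.2 − (−113.61) = 41.41 dB → 41.4 dB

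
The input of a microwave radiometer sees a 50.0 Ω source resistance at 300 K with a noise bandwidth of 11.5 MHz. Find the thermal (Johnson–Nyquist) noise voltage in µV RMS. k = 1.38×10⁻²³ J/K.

3.09 µV

V_n = √(4kTRB)
4kTRB = 4 × 1.38×10⁻²³ × 300 × 5.00×10¹ × 1.15×10⁷ = 9.52×10⁻¹² V²
V_n = √(9.52×10⁻¹²) = 3.09×10⁻⁶ V = 3.09 µV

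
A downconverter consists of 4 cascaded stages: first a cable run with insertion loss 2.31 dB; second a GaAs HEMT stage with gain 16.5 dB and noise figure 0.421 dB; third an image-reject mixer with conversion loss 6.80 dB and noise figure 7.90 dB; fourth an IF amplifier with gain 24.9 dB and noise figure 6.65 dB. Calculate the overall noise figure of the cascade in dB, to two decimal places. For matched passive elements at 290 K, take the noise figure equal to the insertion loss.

Convert to linear (a loss of L dB is a gain of −L dB): F_i = 10^(NF_i/10), G_i = 10^(G_i,dB/10)
  Stage 1: F_1 = 10^(2.31/10) = 1.702, G_1 = 10^(−2.31/10) = 0.5875
  Stage 2: F_2 = 10^(0.421/10) = 1.102, G_2 = 10^(16.5/10) = 44.67
  Stage 3: F_3 = 10^(7.90/10) = 6.166, G_3 = 10^(−6.80/10) = 0.2089
  Stage 4: F_4 = 10^(6.65/10) = 4.624, G_4 = 10^(24.9/10) = 309.0
Friis cascade:
  F = 1.702 + (1.102 − 1)/0.5875 + (6.166 − 1)/26.24 + (4.624 − 1)/5.483 = 2.733
NF = 10 log₁₀(2.733) = 4.37 dB

4.37 dB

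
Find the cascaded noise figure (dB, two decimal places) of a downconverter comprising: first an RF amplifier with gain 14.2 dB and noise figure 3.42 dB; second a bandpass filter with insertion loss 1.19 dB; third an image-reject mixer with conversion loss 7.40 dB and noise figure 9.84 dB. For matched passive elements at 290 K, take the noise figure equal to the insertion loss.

Convert to linear (a loss of L dB is a gain of −L dB): F_i = 10^(NF_i/10), G_i = 10^(G_i,dB/10)
  Stage 1: F_1 = 10^(3.42/10) = 2.198, G_1 = 10^(14.2/10) = 26.30
  Stage 2: F_2 = 10^(1.19/10) = 1.315, G_2 = 10^(−1.19/10) = 0.7603
  Stage 3: F_3 = 10^(9.84/10) = 9.638, G_3 = 10^(−7.40/10) = 0.1820
Friis cascade:
  F = 2.198 + (1.315 − 1)/26.30 + (9.638 − 1)/20.00 = 2.642
NF = 10 log₁₀(2.642) = 4.22 dB

4.22 dB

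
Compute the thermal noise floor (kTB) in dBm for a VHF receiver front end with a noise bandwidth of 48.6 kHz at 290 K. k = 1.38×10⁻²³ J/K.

P_n = kTB = 1.38×10⁻²³ × 290 × 4.86×10⁴ = 1.94×10⁻¹⁶ W
In dBm: 10 log₁₀(1.94×10⁻¹⁶ / 10⁻³) = −127.1 dBm

−127.1 dBm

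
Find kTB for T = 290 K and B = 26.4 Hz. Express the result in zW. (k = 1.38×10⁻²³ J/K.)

106 zW

P_n = kTB = 1.38×10⁻²³ × 290 × 2.64×10¹ = 1.06×10⁻¹⁹ W = 106 zW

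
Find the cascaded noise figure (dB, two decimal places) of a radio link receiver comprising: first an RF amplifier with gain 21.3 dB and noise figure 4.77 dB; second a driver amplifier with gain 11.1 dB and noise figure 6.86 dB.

Convert to linear (a loss of L dB is a gain of −L dB): F_i = 10^(NF_i/10), G_i = 10^(G_i,dB/10)
  Stage 1: F_1 = 10^(4.77/10) = 2.999, G_1 = 10^(21.3/10) = 134.9
  Stage 2: F_2 = 10^(6.86/10) = 4.853, G_2 = 10^(11.1/10) = 12.88
Friis cascade:
  F = 2.999 + (4.853 − 1)/134.9 = 3.028
NF = 10 log₁₀(3.028) = 4.81 dB

4.81 dB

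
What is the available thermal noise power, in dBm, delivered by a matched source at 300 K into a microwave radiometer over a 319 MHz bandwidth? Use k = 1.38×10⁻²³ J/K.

−88.8 dBm

P_n = kTB = 1.38×10⁻²³ × 300 × 3.19×10⁸ = 1.32×10⁻¹² W
In dBm: 10 log₁₀(1.32×10⁻¹² / 10⁻³) = −88.8 dBm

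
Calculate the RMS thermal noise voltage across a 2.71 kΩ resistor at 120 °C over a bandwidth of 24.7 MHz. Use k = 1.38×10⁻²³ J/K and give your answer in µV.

T = 120 °C + 273.15 = 393.15 K
V_n = √(4kTRB)
4kTRB = 4 × 1.38×10⁻²³ × 393.15 × 2.71×10³ × 2.47×10⁷ = 1.45×10⁻⁹ V²
V_n = √(1.45×10⁻⁹) = 3.81×10⁻⁵ V = 38.1 µV

38.1 µV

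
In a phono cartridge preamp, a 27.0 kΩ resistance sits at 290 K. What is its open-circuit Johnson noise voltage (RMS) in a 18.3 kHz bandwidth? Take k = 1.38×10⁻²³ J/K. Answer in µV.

V_n = √(4kTRB)
4kTRB = 4 × 1.38×10⁻²³ × 290 × 2.70×10⁴ × 1.83×10⁴ = 7.91×10⁻¹² V²
V_n = √(7.91×10⁻¹²) = 2.81×10⁻⁶ V = 2.81 µV

2.81 µV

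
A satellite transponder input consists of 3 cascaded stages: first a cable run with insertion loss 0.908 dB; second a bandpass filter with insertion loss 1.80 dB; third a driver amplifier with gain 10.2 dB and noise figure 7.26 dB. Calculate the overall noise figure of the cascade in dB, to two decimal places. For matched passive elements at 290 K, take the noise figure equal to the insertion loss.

9.97 dB

Convert to linear (a loss of L dB is a gain of −L dB): F_i = 10^(NF_i/10), G_i = 10^(G_i,dB/10)
  Stage 1: F_1 = 10^(0.908/10) = 1.233, G_1 = 10^(−0.908/10) = 0.8113
  Stage 2: F_2 = 10^(1.80/10) = 1.514, G_2 = 10^(−1.80/10) = 0.6607
  Stage 3: F_3 = 10^(7.26/10) = 5.321, G_3 = 10^(10.2/10) = 10.47
Friis cascade:
  F = 1.233 + (1.514 − 1)/0.8113 + (5.321 − 1)/0.5360 = 9.927
NF = 10 log₁₀(9.927) = 9.97 dB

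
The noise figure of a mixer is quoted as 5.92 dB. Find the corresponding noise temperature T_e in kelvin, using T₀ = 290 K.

F = 10^(5.92/10) = 3.90841
T_e = (F − 1)·T₀ = (3.90841 − 1) × 290 = 843 K

843 K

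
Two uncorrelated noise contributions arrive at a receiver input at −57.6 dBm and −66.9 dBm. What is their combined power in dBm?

−57.1 dBm

Convert to linear, add, convert back:
P₁ = 1.74×10⁻⁹ W, P₂ = 2.04×10⁻¹⁰ W
P_tot = 1.94×10⁻⁹ W → 10 log₁₀(P_tot / 10⁻³) = −57.1 dBm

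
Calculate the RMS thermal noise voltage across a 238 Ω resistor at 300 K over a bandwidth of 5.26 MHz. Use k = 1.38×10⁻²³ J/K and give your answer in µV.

V_n = √(4kTRB)
4kTRB = 4 × 1.38×10⁻²³ × 300 × 2.38×10² × 5.26×10⁶ = 2.07×10⁻¹¹ V²
V_n = √(2.07×10⁻¹¹) = 4.55×10⁻⁶ V = 4.55 µV

4.55 µV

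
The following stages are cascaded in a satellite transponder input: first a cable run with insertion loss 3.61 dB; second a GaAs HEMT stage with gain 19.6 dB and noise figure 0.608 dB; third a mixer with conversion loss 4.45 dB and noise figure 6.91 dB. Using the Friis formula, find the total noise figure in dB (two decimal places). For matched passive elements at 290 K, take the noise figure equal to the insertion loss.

Convert to linear (a loss of L dB is a gain of −L dB): F_i = 10^(NF_i/10), G_i = 10^(G_i,dB/10)
  Stage 1: F_1 = 10^(3.61/10) = 2.296, G_1 = 10^(−3.61/10) = 0.4355
  Stage 2: F_2 = 10^(0.608/10) = 1.150, G_2 = 10^(19.6/10) = 91.20
  Stage 3: F_3 = 10^(6.91/10) = 4.909, G_3 = 10^(−4.45/10) = 0.3589
Friis cascade:
  F = 2.296 + (1.150 − 1)/0.4355 + (4.909 − 1)/39.72 = 2.740
NF = 10 log₁₀(2.740) = 4.38 dB

4.38 dB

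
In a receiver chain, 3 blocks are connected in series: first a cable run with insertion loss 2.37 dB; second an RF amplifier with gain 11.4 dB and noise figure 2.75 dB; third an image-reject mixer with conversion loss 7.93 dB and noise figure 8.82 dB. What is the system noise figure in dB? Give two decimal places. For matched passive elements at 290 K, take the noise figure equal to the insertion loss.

Convert to linear (a loss of L dB is a gain of −L dB): F_i = 10^(NF_i/10), G_i = 10^(G_i,dB/10)
  Stage 1: F_1 = 10^(2.37/10) = 1.726, G_1 = 10^(−2.37/10) = 0.5794
  Stage 2: F_2 = 10^(2.75/10) = 1.884, G_2 = 10^(11.4/10) = 13.80
  Stage 3: F_3 = 10^(8.82/10) = 7.621, G_3 = 10^(−7.93/10) = 0.1611
Friis cascade:
  F = 1.726 + (1.884 − 1)/0.5794 + (7.621 − 1)/7.998 = 4.079
NF = 10 log₁₀(4.079) = 6.11 dB

6.11 dB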